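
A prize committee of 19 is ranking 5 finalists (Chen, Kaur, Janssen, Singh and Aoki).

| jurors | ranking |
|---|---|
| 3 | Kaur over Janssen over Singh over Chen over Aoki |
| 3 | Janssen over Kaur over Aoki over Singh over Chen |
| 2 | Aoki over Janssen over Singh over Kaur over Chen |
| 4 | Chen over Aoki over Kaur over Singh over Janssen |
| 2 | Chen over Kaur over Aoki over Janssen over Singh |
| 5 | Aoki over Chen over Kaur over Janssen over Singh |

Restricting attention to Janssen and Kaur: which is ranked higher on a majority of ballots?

Ballots ranking Janssen above Kaur: 3 + 2 = 5.
Ballots ranking Kaur above Janssen: 19 − 5 = 14.
Kaur wins the head-to-head 14–5.

Kaur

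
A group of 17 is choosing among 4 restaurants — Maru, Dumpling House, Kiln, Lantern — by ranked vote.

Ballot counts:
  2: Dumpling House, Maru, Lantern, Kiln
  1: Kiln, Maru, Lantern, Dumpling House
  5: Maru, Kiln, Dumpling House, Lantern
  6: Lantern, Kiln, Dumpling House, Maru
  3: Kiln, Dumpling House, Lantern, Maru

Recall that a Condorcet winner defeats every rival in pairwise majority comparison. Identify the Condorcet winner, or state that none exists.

Kiln

Pairwise majorities:
Maru vs Dumpling House: 6 to 11, Dumpling House.
Maru vs Kiln: Kiln wins 10–7.
Maru vs Lantern: Lantern wins 9–8.
Dumpling House–Kiln: Kiln 15–2.
Dumpling House vs Lantern: Dumpling House is ranked higher on 2+5+3 = 10 ballots, Lantern on 7. Dumpling House wins 10–7.
Kiln vs Lantern: Kiln preferred on 1+5+3 = 9 ballots; Kiln wins 9–8.
Kiln beats each of Maru, Dumpling House, Lantern — Kiln is the Condorcet winner.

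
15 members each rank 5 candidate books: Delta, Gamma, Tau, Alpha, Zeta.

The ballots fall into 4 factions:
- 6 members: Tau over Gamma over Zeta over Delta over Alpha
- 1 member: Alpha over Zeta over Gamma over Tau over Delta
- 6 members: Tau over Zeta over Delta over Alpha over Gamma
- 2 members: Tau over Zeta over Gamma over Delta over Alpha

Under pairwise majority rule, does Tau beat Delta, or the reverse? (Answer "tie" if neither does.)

Tau

Ballots ranking Tau above Delta: 6 + 1 + 6 + 2 = 15.
Ballots ranking Delta above Tau: 15 − 15 = 0.
Tau wins the head-to-head 15–0.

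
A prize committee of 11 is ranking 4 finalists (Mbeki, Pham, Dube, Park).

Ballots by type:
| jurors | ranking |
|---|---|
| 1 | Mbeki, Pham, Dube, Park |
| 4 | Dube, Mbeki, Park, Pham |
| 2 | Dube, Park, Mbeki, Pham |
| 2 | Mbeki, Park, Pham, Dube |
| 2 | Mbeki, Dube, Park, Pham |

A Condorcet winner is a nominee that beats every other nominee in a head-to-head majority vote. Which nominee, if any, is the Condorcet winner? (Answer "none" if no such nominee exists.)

Check each pair by majority over 11 ballots:
Mbeki–Pham: Mbeki 11–0.
Mbeki vs Dube: 1+2+2 = 5 for Mbeki, 6 for Dube — Dube by 6–5.
Mbeki vs Park: Mbeki preferred on 1+4+2+2 = 9 ballots; Mbeki wins 9–2.
Pham vs Dube: Dube wins 8–3.
Pham vs Park: Park wins 10–1.
Dube vs Park: 1+4+2+2 = 9 for Dube, 2 for Park — Dube by 9–2.
Only Dube has no losses; Dube is the Condorcet winner.

Dube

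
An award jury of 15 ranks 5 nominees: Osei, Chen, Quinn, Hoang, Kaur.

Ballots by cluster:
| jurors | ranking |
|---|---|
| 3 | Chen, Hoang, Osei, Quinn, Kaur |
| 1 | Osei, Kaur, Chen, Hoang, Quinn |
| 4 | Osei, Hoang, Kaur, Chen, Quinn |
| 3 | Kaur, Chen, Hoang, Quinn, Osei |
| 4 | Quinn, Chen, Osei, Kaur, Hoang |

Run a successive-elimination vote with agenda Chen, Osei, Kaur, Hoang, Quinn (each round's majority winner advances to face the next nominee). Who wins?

Round 1: Chen vs Osei — 10–5, Chen advances.
Round 2: Chen vs Kaur — 7–8, Kaur advances.
Round 3: Kaur vs Hoang — 8–7, Kaur advances.
Round 4: Kaur vs Quinn — 8–7, Kaur advances.
Kaur survives the agenda.

Kaur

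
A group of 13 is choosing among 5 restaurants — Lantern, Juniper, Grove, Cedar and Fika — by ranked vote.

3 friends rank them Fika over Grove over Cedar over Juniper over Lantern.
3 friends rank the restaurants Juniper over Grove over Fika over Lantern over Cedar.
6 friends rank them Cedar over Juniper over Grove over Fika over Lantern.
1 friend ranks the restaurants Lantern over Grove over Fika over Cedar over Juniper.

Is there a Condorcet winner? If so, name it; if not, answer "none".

Head-to-head results (13 friends):
Lantern–Juniper: Juniper 12–1.
Lantern vs Grove: Grove, 12–1.
Lantern vs Cedar: Cedar, 9–4.
Lantern vs Fika: Fika, 12–1.
Juniper vs Grove: Juniper, 9–4.
Juniper vs Cedar: Cedar, 10–3.
Juniper vs Fika: Juniper, 9–4.
Grove vs Cedar: Grove, 7–6.
Grove–Fika: Grove 10–3.
Cedar–Fika: Fika 7–6.
Every restaurant loses at least once (Lantern loses to Juniper; Juniper loses to Cedar; Grove loses to Juniper; Cedar loses to Grove; Fika loses to Juniper). The majority relation contains the cycle Juniper beats Grove beats Cedar beats Juniper, so there is no Condorcet winner.

none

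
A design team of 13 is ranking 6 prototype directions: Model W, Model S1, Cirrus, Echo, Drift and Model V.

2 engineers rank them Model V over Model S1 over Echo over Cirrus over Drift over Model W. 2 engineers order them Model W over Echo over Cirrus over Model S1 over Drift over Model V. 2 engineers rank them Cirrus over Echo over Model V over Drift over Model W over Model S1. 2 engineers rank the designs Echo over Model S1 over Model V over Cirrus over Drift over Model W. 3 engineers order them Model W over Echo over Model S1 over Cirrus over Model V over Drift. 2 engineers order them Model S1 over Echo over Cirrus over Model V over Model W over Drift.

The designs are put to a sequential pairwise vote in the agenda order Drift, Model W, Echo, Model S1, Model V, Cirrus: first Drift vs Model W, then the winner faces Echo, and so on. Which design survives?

Round 1: Drift vs Model W — 6–7, Model W advances.
Round 2: Model W vs Echo — 5–8, Echo advances.
Round 3: Echo vs Model S1 — 9–4, Echo advances.
Round 4: Echo vs Model V — 11–2, Echo advances.
Round 5: Echo vs Cirrus — 11–2, Echo advances.
Echo survives the agenda.

Echo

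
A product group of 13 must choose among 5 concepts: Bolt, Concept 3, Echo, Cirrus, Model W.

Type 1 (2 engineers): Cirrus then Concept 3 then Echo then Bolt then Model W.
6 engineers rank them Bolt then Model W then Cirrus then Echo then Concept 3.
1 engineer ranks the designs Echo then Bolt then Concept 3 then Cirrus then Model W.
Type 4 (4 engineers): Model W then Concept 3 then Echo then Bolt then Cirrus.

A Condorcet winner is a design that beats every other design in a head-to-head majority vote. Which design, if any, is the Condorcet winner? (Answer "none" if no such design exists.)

none

Pairwise majorities:
Bolt vs Concept 3: 6+1 = 7 for Bolt, 6 for Concept 3 — Bolt by 7–6.
Bolt vs Echo: Bolt preferred on 6 ballots; Echo wins 7–6.
Bolt vs Cirrus: Bolt wins 11–2.
Bolt–Model W: Bolt 9–4.
Concept 3 vs Echo: Echo, 7–6.
Concept 3–Cirrus: Cirrus 8–5.
Concept 3 vs Model W: Model W wins 10–3.
Echo vs Cirrus: 5 to 8, Cirrus.
Echo vs Model W: 3 to 10, Model W.
Cirrus vs Model W: Cirrus is ranked higher on 2+1 = 3 ballots, Model W on 10. Model W wins 10–3.
No design is unbeaten: Bolt loses to Echo; Concept 3 loses to Bolt; Echo loses to Cirrus; Cirrus loses to Bolt; Model W loses to Bolt. In particular Bolt > Cirrus > Echo > Bolt is a majority cycle — no Condorcet winner exists.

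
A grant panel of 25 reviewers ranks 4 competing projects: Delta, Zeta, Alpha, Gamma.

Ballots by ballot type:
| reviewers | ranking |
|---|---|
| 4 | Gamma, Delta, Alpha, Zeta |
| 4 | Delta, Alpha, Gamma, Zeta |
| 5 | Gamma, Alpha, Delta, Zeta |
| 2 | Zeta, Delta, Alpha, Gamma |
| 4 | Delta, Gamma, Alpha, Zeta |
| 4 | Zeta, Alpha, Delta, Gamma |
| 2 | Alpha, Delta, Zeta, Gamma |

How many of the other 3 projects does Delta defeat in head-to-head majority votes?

Delta against each rival (25 reviewers):
Delta vs Zeta: Delta, 19–6.
Delta vs Alpha: Delta wins 14–11.
Delta vs Gamma: Delta is ranked higher on 4+2+4+4+2 = 16 ballots, Gamma on 9. Delta wins 16–9.
Delta beats Zeta, Alpha, Gamma — 3 pairwise wins.

3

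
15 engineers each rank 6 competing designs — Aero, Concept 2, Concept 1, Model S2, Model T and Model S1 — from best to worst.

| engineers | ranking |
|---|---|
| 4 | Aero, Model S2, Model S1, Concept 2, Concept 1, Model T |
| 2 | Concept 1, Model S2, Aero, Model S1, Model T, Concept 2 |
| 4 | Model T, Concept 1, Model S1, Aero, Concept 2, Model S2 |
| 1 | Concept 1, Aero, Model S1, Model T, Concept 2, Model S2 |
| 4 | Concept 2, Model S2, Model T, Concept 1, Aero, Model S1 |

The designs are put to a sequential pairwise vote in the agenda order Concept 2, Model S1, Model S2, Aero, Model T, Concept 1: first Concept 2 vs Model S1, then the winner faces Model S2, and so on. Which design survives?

Round 1: Concept 2 vs Model S1 — 4–11, Model S1 advances.
Round 2: Model S1 vs Model S2 — 5–10, Model S2 advances.
Round 3: Model S2 vs Aero — 6–9, Aero advances.
Round 4: Aero vs Model T — 7–8, Model T advances.
Round 5: Model T vs Concept 1 — 8–7, Model T advances.
The agenda winner is Model T.

Model T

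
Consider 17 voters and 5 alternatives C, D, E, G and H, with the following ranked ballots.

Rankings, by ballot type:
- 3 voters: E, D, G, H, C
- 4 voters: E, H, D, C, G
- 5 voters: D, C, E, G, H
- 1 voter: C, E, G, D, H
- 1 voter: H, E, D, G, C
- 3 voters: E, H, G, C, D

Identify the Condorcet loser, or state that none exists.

none

Pairwise majorities:
C vs D: D wins 13–4.
C vs E: E, 11–6.
C vs G: C wins 10–7.
C vs H: H wins 11–6.
D–E: E 12–5.
D–G: D 13–4.
D–H: D 9–8.
E vs G: 17 to 0, E.
E vs H: E wins 16–1.
G vs H: G is ranked higher on 3+5+1 = 9 ballots, H on 8. G wins 9–8.
Every alternative wins at least one matchup (C beats G; D beats C; E beats C; G beats H; H beats C), so there is no Condorcet loser.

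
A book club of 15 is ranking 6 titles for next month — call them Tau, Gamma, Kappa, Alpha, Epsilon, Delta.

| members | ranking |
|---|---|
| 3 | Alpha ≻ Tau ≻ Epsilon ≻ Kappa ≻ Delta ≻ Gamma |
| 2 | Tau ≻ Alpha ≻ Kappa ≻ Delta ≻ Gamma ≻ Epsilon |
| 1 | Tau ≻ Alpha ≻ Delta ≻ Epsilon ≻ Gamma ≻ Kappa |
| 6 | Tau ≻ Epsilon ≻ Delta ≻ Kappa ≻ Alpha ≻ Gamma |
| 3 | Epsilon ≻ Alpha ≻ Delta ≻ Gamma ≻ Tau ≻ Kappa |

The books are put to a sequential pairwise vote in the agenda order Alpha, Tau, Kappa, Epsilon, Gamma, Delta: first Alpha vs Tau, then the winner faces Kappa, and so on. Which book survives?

Tau

Round 1: Alpha vs Tau — 6–9, Tau advances.
Round 2: Tau vs Kappa — 15–0, Tau advances.
Round 3: Tau vs Epsilon — 12–3, Tau advances.
Round 4: Tau vs Gamma — 12–3, Tau advances.
Round 5: Tau vs Delta — 12–3, Tau advances.
The agenda winner is Tau.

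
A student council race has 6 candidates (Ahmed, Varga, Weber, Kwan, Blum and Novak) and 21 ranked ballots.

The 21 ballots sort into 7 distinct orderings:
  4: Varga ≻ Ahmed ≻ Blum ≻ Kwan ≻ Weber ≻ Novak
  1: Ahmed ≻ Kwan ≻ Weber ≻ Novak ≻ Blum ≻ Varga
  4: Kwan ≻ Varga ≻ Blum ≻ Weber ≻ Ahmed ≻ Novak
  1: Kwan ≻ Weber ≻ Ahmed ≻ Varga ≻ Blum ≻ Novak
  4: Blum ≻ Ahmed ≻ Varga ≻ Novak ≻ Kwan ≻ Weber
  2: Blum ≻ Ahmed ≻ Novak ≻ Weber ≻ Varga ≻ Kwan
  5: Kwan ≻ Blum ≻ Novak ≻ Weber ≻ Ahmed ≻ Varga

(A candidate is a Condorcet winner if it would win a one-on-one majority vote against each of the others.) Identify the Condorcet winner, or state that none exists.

Head-to-head results (21 voters):
Ahmed–Varga: Ahmed 13–8.
Ahmed vs Weber: Ahmed, 11–10.
Ahmed vs Kwan: 4+1+4+2 = 11 for Ahmed, 10 for Kwan — Ahmed by 11–10.
Ahmed–Blum: Blum 15–6.
Ahmed vs Novak: Ahmed preferred on 4+1+4+1+4+2 = 16 ballots; Ahmed wins 16–5.
Varga–Weber: Varga 12–9.
Varga vs Kwan: Kwan, 11–10.
Varga vs Blum: Blum wins 12–9.
Varga vs Novak: Varga, 13–8.
Weber vs Kwan: Kwan wins 19–2.
Weber vs Blum: Blum wins 19–2.
Weber vs Novak: Novak wins 11–10.
Kwan vs Blum: Kwan preferred on 1+4+1+5 = 11 ballots; Kwan wins 11–10.
Kwan vs Novak: Kwan, 15–6.
Blum vs Novak: Blum preferred on 4+4+1+4+2+5 = 20 ballots; Blum wins 20–1.
Each candidate drops at least one matchup (Ahmed loses to Blum; Varga loses to Ahmed; Weber loses to Ahmed; Kwan loses to Ahmed; Blum loses to Kwan; Novak loses to Ahmed); the cycle Ahmed → Kwan → Blum → Ahmed rules out a Condorcet winner.

none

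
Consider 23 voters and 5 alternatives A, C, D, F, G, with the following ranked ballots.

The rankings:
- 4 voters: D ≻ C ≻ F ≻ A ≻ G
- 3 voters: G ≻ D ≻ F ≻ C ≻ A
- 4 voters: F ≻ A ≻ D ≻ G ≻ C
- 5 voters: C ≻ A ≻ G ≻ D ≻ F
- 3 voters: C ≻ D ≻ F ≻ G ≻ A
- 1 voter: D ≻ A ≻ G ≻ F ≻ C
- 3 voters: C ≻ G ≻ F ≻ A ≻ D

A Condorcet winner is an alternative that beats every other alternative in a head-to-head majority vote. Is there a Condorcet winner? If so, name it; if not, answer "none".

none

Head-to-head results (23 voters):
A vs C: C wins 18–5.
A vs D: A wins 12–11.
A vs F: F, 17–6.
A–G: A 14–9.
C vs D: D, 12–11.
C–F: C 15–8.
C vs G: C, 15–8.
D–F: D 16–7.
D vs G: D wins 12–11.
F vs G: G wins 12–11.
Each alternative drops at least one matchup (A loses to C; C loses to D; D loses to A; F loses to C; G loses to A); the cycle A > D > C > A rules out a Condorcet winner.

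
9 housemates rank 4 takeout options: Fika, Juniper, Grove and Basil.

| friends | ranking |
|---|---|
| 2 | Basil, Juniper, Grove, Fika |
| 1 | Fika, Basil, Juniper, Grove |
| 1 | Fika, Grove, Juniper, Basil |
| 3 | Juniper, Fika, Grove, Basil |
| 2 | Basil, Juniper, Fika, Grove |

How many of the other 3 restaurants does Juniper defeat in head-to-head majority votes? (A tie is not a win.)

2

Juniper against each rival (9 friends):
Juniper vs Fika: 7 to 2, Juniper.
Juniper vs Grove: Juniper preferred on 2+1+3+2 = 8 ballots; Juniper wins 8–1.
Juniper vs Basil: Basil, 5–4.
Juniper beats Fika, Grove; loses to Basil — 2 pairwise wins.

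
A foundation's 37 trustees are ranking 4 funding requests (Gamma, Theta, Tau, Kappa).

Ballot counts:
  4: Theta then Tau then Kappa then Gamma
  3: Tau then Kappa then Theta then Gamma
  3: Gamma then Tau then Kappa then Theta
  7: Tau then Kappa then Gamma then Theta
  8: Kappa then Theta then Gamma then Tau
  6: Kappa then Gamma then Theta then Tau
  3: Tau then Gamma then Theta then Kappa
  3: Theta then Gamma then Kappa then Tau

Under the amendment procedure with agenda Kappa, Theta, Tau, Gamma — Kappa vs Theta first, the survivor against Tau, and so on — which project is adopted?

Round 1: Kappa vs Theta — 27–10, Kappa advances.
Round 2: Kappa vs Tau — 17–20, Tau advances.
Round 3: Tau vs Gamma — 17–20, Gamma advances.
Gamma survives the agenda.

Gamma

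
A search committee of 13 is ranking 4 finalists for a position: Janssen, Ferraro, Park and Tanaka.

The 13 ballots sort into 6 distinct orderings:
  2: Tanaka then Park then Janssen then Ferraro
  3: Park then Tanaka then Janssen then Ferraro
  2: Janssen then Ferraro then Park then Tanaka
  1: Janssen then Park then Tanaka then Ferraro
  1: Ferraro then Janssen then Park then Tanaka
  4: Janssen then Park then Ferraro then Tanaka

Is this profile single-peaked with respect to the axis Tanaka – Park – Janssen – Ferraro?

yes

Axis positions: Tanaka=1, Park=2, Janssen=3, Ferraro=4.
Bloc 1 (peak Tanaka at position 1): ranking walks positions 1-2-3-4, expanding outward from the peak — single-peaked.
Bloc 2 (peak Park at position 2): ranking walks positions 2-1-3-4, expanding outward from the peak — single-peaked.
Bloc 3 (peak Janssen at position 3): ranking walks positions 3-4-2-1, expanding outward from the peak — single-peaked.
Bloc 4 (peak Janssen at position 3): ranking walks positions 3-2-1-4, expanding outward from the peak — single-peaked.
Bloc 5 (peak Ferraro at position 4): ranking walks positions 4-3-2-1, expanding outward from the peak — single-peaked.
Bloc 6 (peak Janssen at position 3): ranking walks positions 3-2-4-1, expanding outward from the peak — single-peaked.
Every ranking is single-peaked on this axis.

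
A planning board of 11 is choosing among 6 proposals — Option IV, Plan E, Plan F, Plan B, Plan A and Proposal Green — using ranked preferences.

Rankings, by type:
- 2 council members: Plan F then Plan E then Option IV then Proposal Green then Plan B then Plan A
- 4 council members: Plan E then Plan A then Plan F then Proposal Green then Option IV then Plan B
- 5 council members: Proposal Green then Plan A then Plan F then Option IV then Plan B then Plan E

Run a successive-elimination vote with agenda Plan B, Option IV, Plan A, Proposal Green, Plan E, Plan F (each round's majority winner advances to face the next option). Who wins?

Plan F

Round 1: Plan B vs Option IV — 0–11, Option IV advances.
Round 2: Option IV vs Plan A — 2–9, Plan A advances.
Round 3: Plan A vs Proposal Green — 4–7, Proposal Green advances.
Round 4: Proposal Green vs Plan E — 5–6, Plan E advances.
Round 5: Plan E vs Plan F — 4–7, Plan F advances.
Plan F survives the agenda.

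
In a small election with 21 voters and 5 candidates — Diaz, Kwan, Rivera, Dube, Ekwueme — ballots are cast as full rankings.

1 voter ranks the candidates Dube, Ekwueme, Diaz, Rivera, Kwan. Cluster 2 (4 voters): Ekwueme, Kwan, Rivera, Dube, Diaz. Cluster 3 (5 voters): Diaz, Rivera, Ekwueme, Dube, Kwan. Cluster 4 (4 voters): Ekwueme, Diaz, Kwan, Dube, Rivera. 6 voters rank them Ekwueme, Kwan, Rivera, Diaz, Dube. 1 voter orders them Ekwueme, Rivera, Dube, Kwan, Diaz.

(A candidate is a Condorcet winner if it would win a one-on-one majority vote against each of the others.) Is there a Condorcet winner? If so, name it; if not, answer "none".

Head-to-head results (21 voters):
Diaz vs Kwan: Diaz preferred on 1+5+4 = 10 ballots; Kwan wins 11–10.
Diaz vs Rivera: 1+5+4 = 10 for Diaz, 11 for Rivera — Rivera by 11–10.
Diaz vs Dube: 15 to 6, Diaz.
Diaz vs Ekwueme: Diaz is ranked higher on 5 ballots, Ekwueme on 16. Ekwueme wins 16–5.
Kwan vs Rivera: Kwan is ranked higher on 4+4+6 = 14 ballots, Rivera on 7. Kwan wins 14–7.
Kwan vs Dube: 4+4+6 = 14 for Kwan, 7 for Dube — Kwan by 14–7.
Kwan vs Ekwueme: Kwan is ranked higher on 0 ballots, Ekwueme on 21. Ekwueme wins 21–0.
Rivera vs Dube: 16 to 5, Rivera.
Rivera vs Ekwueme: 5 to 16, Ekwueme.
Dube vs Ekwueme: Dube preferred on 1 ballot; Ekwueme wins 20–1.
Only Ekwueme has no losses; Ekwueme is the Condorcet winner.

Ekwueme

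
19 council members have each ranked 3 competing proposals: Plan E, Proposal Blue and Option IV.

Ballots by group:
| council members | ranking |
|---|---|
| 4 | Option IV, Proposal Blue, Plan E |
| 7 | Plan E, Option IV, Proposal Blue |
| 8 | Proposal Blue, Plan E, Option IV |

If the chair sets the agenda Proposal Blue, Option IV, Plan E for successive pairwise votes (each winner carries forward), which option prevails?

Plan E

Round 1: Proposal Blue vs Option IV — 8–11, Option IV advances.
Round 2: Option IV vs Plan E — 4–15, Plan E advances.
Plan E survives the agenda.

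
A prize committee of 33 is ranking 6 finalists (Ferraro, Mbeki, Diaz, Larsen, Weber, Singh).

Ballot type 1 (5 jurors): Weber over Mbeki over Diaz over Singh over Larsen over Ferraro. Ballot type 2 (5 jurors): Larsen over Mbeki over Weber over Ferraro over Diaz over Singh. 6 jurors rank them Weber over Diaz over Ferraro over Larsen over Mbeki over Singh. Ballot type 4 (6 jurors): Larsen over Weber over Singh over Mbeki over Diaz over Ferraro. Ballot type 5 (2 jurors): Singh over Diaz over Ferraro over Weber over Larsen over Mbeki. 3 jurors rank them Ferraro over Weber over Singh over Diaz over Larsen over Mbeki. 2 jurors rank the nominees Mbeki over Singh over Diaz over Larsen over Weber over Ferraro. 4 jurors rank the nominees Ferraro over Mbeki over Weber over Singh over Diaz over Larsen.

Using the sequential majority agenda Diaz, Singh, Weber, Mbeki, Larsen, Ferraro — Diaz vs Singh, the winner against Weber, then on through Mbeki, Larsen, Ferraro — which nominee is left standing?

Weber

Round 1: Diaz vs Singh — 16–17, Singh advances.
Round 2: Singh vs Weber — 4–29, Weber advances.
Round 3: Weber vs Mbeki — 22–11, Weber advances.
Round 4: Weber vs Larsen — 20–13, Weber advances.
Round 5: Weber vs Ferraro — 24–9, Weber advances.
The agenda winner is Weber.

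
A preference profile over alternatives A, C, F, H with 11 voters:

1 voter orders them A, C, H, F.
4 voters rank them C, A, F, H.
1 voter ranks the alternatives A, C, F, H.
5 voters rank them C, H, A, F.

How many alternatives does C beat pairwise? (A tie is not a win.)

C against each rival (11 voters):
C vs A: 9 to 2, C.
C–F: C 11–0.
C vs H: 11 to 0, C.
C beats A, F, H — 3 pairwise wins.

3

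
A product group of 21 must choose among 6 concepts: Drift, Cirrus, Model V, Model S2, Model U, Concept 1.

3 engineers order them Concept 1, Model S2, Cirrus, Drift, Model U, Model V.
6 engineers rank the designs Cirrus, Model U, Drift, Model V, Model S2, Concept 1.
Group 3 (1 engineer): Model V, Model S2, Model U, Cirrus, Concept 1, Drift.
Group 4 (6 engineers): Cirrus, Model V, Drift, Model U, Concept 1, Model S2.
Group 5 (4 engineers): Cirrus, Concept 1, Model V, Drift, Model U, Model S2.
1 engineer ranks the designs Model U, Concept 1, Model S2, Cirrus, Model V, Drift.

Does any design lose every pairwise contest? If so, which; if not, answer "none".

Model S2

Pairwise majorities:
Drift vs Cirrus: Drift preferred on 0 ballots; Cirrus wins 21–0.
Drift vs Model V: Model V wins 12–9.
Drift vs Model S2: Drift wins 16–5.
Drift vs Model U: Drift is ranked higher on 3+6+4 = 13 ballots, Model U on 8. Drift wins 13–8.
Drift–Concept 1: Drift 12–9.
Cirrus–Model V: Cirrus 20–1.
Cirrus vs Model S2: 16 to 5, Cirrus.
Cirrus vs Model U: 3+6+6+4 = 19 for Cirrus, 2 for Model U — Cirrus by 19–2.
Cirrus vs Concept 1: Cirrus wins 17–4.
Model V vs Model S2: Model V preferred on 6+1+6+4 = 17 ballots; Model V wins 17–4.
Model V vs Model U: Model V preferred on 1+6+4 = 11 ballots; Model V wins 11–10.
Model V vs Concept 1: Model V, 13–8.
Model S2 vs Model U: Model S2 is ranked higher on 3+1 = 4 ballots, Model U on 17. Model U wins 17–4.
Model S2 vs Concept 1: 7 to 14, Concept 1.
Model U vs Concept 1: Model U is ranked higher on 6+1+6+1 = 14 ballots, Concept 1 on 7. Model U wins 14–7.
Model S2 is beaten in every head-to-head and is the Condorcet loser.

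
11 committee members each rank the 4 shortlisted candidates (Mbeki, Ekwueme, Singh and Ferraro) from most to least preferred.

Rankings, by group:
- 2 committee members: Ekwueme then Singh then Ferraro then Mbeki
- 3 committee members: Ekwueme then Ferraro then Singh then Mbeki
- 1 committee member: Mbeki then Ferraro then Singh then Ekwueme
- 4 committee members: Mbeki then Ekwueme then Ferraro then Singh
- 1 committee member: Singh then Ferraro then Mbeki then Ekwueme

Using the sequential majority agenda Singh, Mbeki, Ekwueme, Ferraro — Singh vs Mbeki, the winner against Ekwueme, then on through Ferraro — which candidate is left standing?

Round 1: Singh vs Mbeki — 6–5, Singh advances.
Round 2: Singh vs Ekwueme — 2–9, Ekwueme advances.
Round 3: Ekwueme vs Ferraro — 9–2, Ekwueme advances.
The agenda winner is Ekwueme.

Ekwueme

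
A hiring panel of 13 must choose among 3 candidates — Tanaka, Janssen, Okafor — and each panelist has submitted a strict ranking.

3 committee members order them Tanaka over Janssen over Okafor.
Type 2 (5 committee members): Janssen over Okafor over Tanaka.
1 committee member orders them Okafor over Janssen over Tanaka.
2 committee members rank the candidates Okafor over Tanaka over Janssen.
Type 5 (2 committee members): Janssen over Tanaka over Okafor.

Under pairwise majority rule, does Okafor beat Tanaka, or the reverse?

Ballots ranking Okafor above Tanaka: 5 + 1 + 2 = 8.
Ballots ranking Tanaka above Okafor: 13 − 8 = 5.
Okafor wins the head-to-head 8–5.

Okafor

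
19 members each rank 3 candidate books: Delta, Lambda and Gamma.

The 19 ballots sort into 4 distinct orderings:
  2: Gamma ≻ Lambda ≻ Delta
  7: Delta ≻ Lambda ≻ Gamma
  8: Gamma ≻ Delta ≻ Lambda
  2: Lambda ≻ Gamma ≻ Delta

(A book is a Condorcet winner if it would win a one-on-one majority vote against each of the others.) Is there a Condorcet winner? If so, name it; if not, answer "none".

Gamma

Head-to-head results (19 members):
Delta vs Lambda: Delta preferred on 7+8 = 15 ballots; Delta wins 15–4.
Delta–Gamma: Gamma 12–7.
Lambda–Gamma: Gamma 10–9.
Gamma wins every pairwise contest, so Gamma is the Condorcet winner.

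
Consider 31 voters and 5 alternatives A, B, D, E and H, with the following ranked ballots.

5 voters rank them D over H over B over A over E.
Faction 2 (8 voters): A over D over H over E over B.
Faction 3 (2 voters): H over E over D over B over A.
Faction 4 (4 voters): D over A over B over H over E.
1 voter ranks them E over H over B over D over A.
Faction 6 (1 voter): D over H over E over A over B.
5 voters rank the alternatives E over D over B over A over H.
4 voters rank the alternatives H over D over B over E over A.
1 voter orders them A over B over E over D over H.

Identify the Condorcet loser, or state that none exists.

none

Head-to-head results (31 voters):
A vs B: B wins 17–14.
A vs D: A is ranked higher on 8+1 = 9 ballots, D on 22. D wins 22–9.
A–E: A 18–13.
A vs H: 8+4+5+1 = 18 for A, 13 for H — A by 18–13.
B vs D: B preferred on 1+1 = 2 ballots; D wins 29–2.
B vs E: 5+4+4+1 = 14 for B, 17 for E — E by 17–14.
B–H: H 21–10.
D vs E: 22 to 9, D.
D vs H: D is ranked higher on 5+8+4+1+5+1 = 24 ballots, H on 7. D wins 24–7.
E vs H: E is ranked higher on 1+5+1 = 7 ballots, H on 24. H wins 24–7.
Every alternative wins at least one matchup (A beats E; B beats A; D beats A; E beats B; H beats B), so there is no Condorcet loser.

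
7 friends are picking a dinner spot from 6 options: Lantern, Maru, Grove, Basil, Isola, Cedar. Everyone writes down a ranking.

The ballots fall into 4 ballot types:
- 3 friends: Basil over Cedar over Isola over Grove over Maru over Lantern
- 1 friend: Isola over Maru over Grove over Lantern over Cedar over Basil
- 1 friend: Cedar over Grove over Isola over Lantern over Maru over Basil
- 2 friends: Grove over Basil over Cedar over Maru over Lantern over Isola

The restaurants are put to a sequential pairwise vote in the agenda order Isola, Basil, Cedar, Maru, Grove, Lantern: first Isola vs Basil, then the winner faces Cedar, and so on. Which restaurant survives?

Round 1: Isola vs Basil — 2–5, Basil advances.
Round 2: Basil vs Cedar — 5–2, Basil advances.
Round 3: Basil vs Maru — 5–2, Basil advances.
Round 4: Basil vs Grove — 3–4, Grove advances.
Round 5: Grove vs Lantern — 7–0, Grove advances.
Grove survives the agenda.

Grove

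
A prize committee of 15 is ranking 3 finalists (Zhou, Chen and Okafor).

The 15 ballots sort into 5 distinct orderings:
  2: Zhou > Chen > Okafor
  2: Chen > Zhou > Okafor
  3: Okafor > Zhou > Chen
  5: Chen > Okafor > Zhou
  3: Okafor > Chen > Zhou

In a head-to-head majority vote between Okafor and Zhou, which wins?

Ballots ranking Okafor above Zhou: 3 + 5 + 3 = 11.
Ballots ranking Zhou above Okafor: 15 − 11 = 4.
Okafor wins the head-to-head 11–4.

Okafor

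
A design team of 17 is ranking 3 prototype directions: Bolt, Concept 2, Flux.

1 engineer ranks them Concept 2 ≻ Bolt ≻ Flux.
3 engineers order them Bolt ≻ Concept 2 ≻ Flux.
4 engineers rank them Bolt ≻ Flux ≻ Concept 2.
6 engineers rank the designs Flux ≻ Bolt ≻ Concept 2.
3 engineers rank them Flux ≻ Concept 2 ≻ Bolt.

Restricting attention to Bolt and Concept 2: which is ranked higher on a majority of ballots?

Ballots ranking Bolt above Concept 2: 3 + 4 + 6 = 13.
Ballots ranking Concept 2 above Bolt: 17 − 13 = 4.
Bolt wins the head-to-head 13–4.

Bolt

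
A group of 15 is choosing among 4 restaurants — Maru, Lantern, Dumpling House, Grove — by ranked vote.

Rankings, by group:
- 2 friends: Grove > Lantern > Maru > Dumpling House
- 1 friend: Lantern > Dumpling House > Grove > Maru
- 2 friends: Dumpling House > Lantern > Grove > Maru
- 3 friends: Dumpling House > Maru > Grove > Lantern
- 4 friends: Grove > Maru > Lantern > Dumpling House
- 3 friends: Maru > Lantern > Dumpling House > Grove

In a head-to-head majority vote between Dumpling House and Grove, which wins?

Ballots ranking Dumpling House above Grove: 1 + 2 + 3 + 3 = 9.
Ballots ranking Grove above Dumpling House: 15 − 9 = 6.
Dumpling House wins the head-to-head 9–6.

Dumpling House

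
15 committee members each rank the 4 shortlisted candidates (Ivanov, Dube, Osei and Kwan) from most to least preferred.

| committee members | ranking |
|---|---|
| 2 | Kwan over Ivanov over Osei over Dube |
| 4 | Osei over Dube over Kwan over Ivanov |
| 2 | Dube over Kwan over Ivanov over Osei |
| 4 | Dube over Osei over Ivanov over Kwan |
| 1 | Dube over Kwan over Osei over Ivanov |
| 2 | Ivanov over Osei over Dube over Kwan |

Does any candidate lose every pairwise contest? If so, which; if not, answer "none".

Ivanov

Head-to-head results (15 committee members):
Ivanov vs Dube: Ivanov is ranked higher on 2+2 = 4 ballots, Dube on 11. Dube wins 11–4.
Ivanov vs Osei: Osei, 9–6.
Ivanov vs Kwan: Kwan, 9–6.
Dube vs Osei: Dube preferred on 2+4+1 = 7 ballots; Osei wins 8–7.
Dube–Kwan: Dube 13–2.
Osei–Kwan: Osei 10–5.
Only Ivanov has no wins; Ivanov is the Condorcet loser.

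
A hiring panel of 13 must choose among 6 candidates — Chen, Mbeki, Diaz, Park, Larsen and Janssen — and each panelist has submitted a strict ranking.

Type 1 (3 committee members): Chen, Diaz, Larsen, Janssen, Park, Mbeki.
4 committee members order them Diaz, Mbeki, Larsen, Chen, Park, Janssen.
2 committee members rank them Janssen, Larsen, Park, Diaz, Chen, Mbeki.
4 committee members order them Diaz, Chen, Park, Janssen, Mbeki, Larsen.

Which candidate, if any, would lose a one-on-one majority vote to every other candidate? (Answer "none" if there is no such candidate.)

Pairwise majorities:
Chen vs Mbeki: Chen is ranked higher on 3+2+4 = 9 ballots, Mbeki on 4. Chen wins 9–4.
Chen vs Diaz: Diaz, 10–3.
Chen vs Park: 11 to 2, Chen.
Chen vs Larsen: Chen is ranked higher on 3+4 = 7 ballots, Larsen on 6. Chen wins 7–6.
Chen vs Janssen: Chen, 11–2.
Mbeki vs Diaz: Diaz, 13–0.
Mbeki vs Park: 4 for Mbeki, 9 for Park — Park by 9–4.
Mbeki vs Larsen: 4+4 = 8 for Mbeki, 5 for Larsen — Mbeki by 8–5.
Mbeki vs Janssen: Janssen wins 9–4.
Diaz vs Park: Diaz, 11–2.
Diaz–Larsen: Diaz 11–2.
Diaz vs Janssen: Diaz wins 11–2.
Park vs Larsen: Park is ranked higher on 4 ballots, Larsen on 9. Larsen wins 9–4.
Park vs Janssen: Park, 8–5.
Larsen vs Janssen: Larsen is ranked higher on 3+4 = 7 ballots, Janssen on 6. Larsen wins 7–6.
Each candidate has at least one pairwise win (Chen beats Mbeki; Mbeki beats Larsen; Diaz beats Chen; Park beats Mbeki; Larsen beats Park; Janssen beats Mbeki) — no Condorcet loser.

none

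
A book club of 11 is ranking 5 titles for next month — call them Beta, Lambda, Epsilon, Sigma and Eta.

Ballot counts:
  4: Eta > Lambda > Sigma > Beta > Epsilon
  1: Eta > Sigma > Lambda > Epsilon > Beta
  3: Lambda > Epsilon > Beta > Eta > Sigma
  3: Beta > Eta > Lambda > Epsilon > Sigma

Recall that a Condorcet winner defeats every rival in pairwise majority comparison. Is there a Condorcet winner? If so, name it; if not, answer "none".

Pairwise majorities:
Beta vs Lambda: Lambda, 8–3.
Beta vs Epsilon: Beta, 7–4.
Beta vs Sigma: Beta wins 6–5.
Beta vs Eta: Beta wins 6–5.
Lambda vs Epsilon: Lambda, 11–0.
Lambda–Sigma: Lambda 10–1.
Lambda–Eta: Eta 8–3.
Epsilon vs Sigma: Epsilon wins 6–5.
Epsilon vs Eta: Eta, 8–3.
Sigma vs Eta: Eta, 11–0.
Every book loses at least once (Beta loses to Lambda; Lambda loses to Eta; Epsilon loses to Beta; Sigma loses to Beta; Eta loses to Beta). The majority relation contains the cycle Beta beats Eta beats Lambda beats Beta, so there is no Condorcet winner.

none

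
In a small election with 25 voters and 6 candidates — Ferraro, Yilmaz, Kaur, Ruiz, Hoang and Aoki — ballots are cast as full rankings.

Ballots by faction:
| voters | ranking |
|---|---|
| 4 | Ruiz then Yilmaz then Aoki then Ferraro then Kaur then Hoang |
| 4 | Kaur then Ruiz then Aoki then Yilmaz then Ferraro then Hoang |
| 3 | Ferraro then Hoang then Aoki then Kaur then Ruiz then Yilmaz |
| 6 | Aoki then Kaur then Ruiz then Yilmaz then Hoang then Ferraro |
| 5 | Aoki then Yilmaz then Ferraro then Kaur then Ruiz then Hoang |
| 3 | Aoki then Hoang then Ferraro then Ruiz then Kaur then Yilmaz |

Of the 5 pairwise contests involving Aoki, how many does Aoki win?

Aoki against each rival (25 voters):
Aoki vs Ferraro: Aoki, 22–3.
Aoki vs Yilmaz: 4+3+6+5+3 = 21 for Aoki, 4 for Yilmaz — Aoki by 21–4.
Aoki vs Kaur: 4+3+6+5+3 = 21 for Aoki, 4 for Kaur — Aoki by 21–4.
Aoki vs Ruiz: Aoki is ranked higher on 3+6+5+3 = 17 ballots, Ruiz on 8. Aoki wins 17–8.
Aoki vs Hoang: 4+4+6+5+3 = 22 for Aoki, 3 for Hoang — Aoki by 22–3.
Aoki beats Ferraro, Yilmaz, Kaur, Ruiz, Hoang — 5 pairwise wins.

5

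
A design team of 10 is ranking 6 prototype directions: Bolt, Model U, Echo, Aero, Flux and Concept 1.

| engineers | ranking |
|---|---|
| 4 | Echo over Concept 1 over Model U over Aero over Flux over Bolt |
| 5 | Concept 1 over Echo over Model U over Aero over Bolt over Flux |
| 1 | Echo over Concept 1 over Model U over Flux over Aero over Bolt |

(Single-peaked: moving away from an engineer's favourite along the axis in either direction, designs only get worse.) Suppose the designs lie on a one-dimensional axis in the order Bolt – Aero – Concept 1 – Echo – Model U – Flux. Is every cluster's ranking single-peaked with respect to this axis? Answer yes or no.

yes

Axis positions: Bolt=1, Aero=2, Concept 1=3, Echo=4, Model U=5, Flux=6.
Cluster 1 (peak Echo at position 4): ranking walks positions 4-3-5-2-6-1, expanding outward from the peak — single-peaked.
Cluster 2 (peak Concept 1 at position 3): ranking walks positions 3-4-5-2-1-6, expanding outward from the peak — single-peaked.
Cluster 3 (peak Echo at position 4): ranking walks positions 4-3-5-6-2-1, expanding outward from the peak — single-peaked.
Every ranking is single-peaked on this axis.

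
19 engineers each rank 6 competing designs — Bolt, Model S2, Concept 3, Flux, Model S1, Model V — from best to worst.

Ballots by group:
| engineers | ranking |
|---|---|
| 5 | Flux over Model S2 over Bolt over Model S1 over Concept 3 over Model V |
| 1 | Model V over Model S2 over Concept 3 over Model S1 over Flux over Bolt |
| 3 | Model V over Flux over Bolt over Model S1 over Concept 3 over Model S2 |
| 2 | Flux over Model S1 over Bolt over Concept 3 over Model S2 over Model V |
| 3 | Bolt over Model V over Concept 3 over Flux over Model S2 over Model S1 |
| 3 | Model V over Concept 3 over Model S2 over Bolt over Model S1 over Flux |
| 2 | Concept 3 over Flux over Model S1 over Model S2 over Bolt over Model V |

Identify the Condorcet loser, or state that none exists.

none

Pairwise majorities:
Bolt vs Model S2: Model S2 wins 11–8.
Bolt vs Concept 3: Bolt, 13–6.
Bolt vs Flux: Bolt preferred on 3+3 = 6 ballots; Flux wins 13–6.
Bolt vs Model S1: Bolt wins 14–5.
Bolt vs Model V: Bolt is ranked higher on 5+2+3+2 = 12 ballots, Model V on 7. Bolt wins 12–7.
Model S2–Concept 3: Concept 3 13–6.
Model S2 vs Flux: Flux, 15–4.
Model S2 vs Model S1: 5+1+3+3 = 12 for Model S2, 7 for Model S1 — Model S2 by 12–7.
Model S2 vs Model V: 9 to 10, Model V.
Concept 3–Flux: Flux 10–9.
Concept 3 vs Model S1: Model S1 wins 10–9.
Concept 3 vs Model V: 5+2+2 = 9 for Concept 3, 10 for Model V — Model V by 10–9.
Flux vs Model S1: Flux preferred on 5+3+2+3+2 = 15 ballots; Flux wins 15–4.
Flux–Model V: Model V 10–9.
Model S1 vs Model V: Model S1 preferred on 5+2+2 = 9 ballots; Model V wins 10–9.
Each design has at least one pairwise win (Bolt beats Concept 3; Model S2 beats Bolt; Concept 3 beats Model S2; Flux beats Bolt; Model S1 beats Concept 3; Model V beats Model S2) — no Condorcet loser.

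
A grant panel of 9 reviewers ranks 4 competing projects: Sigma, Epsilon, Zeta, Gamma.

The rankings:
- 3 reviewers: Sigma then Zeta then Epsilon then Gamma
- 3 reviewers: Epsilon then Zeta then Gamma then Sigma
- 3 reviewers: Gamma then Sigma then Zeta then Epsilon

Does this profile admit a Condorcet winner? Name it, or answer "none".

none

Pairwise majorities:
Sigma vs Epsilon: Sigma, 6–3.
Sigma vs Zeta: 3+3 = 6 for Sigma, 3 for Zeta — Sigma by 6–3.
Sigma vs Gamma: 3 for Sigma, 6 for Gamma — Gamma by 6–3.
Epsilon vs Zeta: Zeta, 6–3.
Epsilon vs Gamma: Epsilon is ranked higher on 3+3 = 6 ballots, Gamma on 3. Epsilon wins 6–3.
Zeta vs Gamma: 3+3 = 6 for Zeta, 3 for Gamma — Zeta by 6–3.
No project is unbeaten: Sigma loses to Gamma; Epsilon loses to Sigma; Zeta loses to Sigma; Gamma loses to Epsilon. In particular Sigma → Epsilon → Gamma → Sigma is a majority cycle — no Condorcet winner exists.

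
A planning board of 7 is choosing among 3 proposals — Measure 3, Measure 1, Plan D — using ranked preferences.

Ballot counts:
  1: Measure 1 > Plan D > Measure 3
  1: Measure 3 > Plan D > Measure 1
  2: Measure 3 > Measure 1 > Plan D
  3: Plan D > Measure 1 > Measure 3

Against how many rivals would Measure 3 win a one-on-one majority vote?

Measure 3 against each rival (7 council members):
Measure 3 vs Measure 1: 1+2 = 3 for Measure 3, 4 for Measure 1 — Measure 1 by 4–3.
Measure 3 vs Plan D: Plan D wins 4–3.
Measure 3 beats no one; loses to Measure 1, Plan D — 0 pairwise wins.

0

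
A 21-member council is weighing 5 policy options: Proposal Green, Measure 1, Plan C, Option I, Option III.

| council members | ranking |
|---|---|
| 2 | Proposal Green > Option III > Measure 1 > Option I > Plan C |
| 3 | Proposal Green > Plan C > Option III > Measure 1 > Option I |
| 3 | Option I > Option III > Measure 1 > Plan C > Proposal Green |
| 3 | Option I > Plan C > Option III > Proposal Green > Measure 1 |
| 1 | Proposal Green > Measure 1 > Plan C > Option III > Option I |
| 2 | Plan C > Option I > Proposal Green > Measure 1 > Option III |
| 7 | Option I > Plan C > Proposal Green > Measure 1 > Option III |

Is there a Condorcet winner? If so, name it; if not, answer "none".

Check each pair by majority over 21 ballots:
Proposal Green vs Measure 1: 18 to 3, Proposal Green.
Proposal Green vs Plan C: 6 to 15, Plan C.
Proposal Green vs Option I: Proposal Green preferred on 2+3+1 = 6 ballots; Option I wins 15–6.
Proposal Green vs Option III: 15 to 6, Proposal Green.
Measure 1 vs Plan C: Measure 1 is ranked higher on 2+3+1 = 6 ballots, Plan C on 15. Plan C wins 15–6.
Measure 1 vs Option I: Measure 1 preferred on 2+3+1 = 6 ballots; Option I wins 15–6.
Measure 1 vs Option III: Measure 1 preferred on 1+2+7 = 10 ballots; Option III wins 11–10.
Plan C vs Option I: Plan C is ranked higher on 3+1+2 = 6 ballots, Option I on 15. Option I wins 15–6.
Plan C vs Option III: Plan C preferred on 3+3+1+2+7 = 16 ballots; Plan C wins 16–5.
Option I vs Option III: 15 to 6, Option I.
Only Option I has no losses; Option I is the Condorcet winner.

Option I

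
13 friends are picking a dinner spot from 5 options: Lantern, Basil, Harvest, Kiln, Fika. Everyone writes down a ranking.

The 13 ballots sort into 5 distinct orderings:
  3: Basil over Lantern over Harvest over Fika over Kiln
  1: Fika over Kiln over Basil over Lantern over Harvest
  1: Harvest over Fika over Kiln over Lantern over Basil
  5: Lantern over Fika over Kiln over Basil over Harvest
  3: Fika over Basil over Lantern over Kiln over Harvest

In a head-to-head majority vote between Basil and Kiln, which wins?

Kiln

Ballots ranking Basil above Kiln: 3 + 3 = 6.
Ballots ranking Kiln above Basil: 13 − 6 = 7.
Kiln wins the head-to-head 7–6.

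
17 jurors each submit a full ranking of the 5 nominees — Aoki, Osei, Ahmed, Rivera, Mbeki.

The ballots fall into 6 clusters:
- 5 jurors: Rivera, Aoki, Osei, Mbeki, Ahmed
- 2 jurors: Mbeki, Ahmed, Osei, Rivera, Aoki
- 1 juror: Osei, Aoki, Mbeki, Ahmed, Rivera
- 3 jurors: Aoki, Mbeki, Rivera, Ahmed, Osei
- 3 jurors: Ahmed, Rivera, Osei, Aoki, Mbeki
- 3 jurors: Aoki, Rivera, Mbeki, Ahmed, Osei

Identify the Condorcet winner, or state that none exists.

Head-to-head results (17 jurors):
Aoki vs Osei: Aoki is ranked higher on 5+3+3 = 11 ballots, Osei on 6. Aoki wins 11–6.
Aoki vs Ahmed: 5+1+3+3 = 12 for Aoki, 5 for Ahmed — Aoki by 12–5.
Aoki vs Rivera: Aoki preferred on 1+3+3 = 7 ballots; Rivera wins 10–7.
Aoki vs Mbeki: 5+1+3+3+3 = 15 for Aoki, 2 for Mbeki — Aoki by 15–2.
Osei vs Ahmed: 6 to 11, Ahmed.
Osei vs Rivera: Osei is ranked higher on 2+1 = 3 ballots, Rivera on 14. Rivera wins 14–3.
Osei vs Mbeki: 9 to 8, Osei.
Ahmed vs Rivera: 6 to 11, Rivera.
Ahmed vs Mbeki: Ahmed is ranked higher on 3 ballots, Mbeki on 14. Mbeki wins 14–3.
Rivera vs Mbeki: 5+3+3 = 11 for Rivera, 6 for Mbeki — Rivera by 11–6.
Rivera beats each of Aoki, Osei, Ahmed, Mbeki — Rivera is the Condorcet winner.

Rivera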